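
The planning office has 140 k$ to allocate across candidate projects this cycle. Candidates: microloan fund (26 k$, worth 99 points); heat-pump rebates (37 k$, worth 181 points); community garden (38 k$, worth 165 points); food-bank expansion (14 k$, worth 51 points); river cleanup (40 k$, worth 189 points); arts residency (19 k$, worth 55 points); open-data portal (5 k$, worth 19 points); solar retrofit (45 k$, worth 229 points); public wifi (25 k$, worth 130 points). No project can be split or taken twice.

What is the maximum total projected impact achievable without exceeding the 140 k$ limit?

665

Density check — public wifi 5.20, solar retrofit 5.09, heat-pump rebates 4.89, river cleanup 4.72 are the best per k$.
The ratio heuristic lands on microloan fund + heat-pump rebates + open-data portal + solar retrofit + public wifi (658) but leaves 2 k$ idle.
Using the slack differently, heat-pump rebates + community garden + river cleanup + public wifi comes to 665 at 140 k$.
No other feasible combination exceeds 665.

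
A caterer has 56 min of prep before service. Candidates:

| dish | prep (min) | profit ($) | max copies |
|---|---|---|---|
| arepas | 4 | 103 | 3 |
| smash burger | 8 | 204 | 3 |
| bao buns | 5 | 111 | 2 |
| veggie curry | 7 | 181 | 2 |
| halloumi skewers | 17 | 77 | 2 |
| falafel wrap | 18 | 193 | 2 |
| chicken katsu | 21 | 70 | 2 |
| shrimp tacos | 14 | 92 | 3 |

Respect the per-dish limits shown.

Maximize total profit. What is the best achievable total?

By profit per min: veggie curry 25.86, arepas 25.75, smash burger 25.50 lead.
Filling by ratio: 3×arepas + 3×smash burger + bao buns + 2×veggie curry for 1394, with 1 min left unused.
The 4 min tied up in arepas is better spent on bao buns — total rises to 1402 (56 min).
Every other selection either busts 56 min or exceeds an availability limit or fails to beat 1402.

1402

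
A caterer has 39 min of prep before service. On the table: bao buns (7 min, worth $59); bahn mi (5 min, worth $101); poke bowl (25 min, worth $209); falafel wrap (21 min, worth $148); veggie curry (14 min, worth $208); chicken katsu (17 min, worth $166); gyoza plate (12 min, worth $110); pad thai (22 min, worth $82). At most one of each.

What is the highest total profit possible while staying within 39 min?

The ratio heuristic lands on bahn mi + veggie curry + chicken katsu (475) but leaves 3 min idle.
Dropping chicken katsu frees 17 min; slotting in bao buns + gyoza plate (19 min) lifts the total to 478 at 38 min.

478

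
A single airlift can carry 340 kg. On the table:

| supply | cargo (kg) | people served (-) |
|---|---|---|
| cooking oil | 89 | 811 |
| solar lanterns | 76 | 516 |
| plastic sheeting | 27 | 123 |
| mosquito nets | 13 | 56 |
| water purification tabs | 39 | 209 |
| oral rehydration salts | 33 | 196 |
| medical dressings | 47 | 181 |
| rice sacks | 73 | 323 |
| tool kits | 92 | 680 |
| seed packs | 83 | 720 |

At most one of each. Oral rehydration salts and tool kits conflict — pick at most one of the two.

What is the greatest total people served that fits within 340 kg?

The ratio ordering already packs tightly: cooking oil + solar lanterns + tool kits + seed packs, 340 kg, 2727.
Nothing else feasible within 340 kg beats 2727.

2727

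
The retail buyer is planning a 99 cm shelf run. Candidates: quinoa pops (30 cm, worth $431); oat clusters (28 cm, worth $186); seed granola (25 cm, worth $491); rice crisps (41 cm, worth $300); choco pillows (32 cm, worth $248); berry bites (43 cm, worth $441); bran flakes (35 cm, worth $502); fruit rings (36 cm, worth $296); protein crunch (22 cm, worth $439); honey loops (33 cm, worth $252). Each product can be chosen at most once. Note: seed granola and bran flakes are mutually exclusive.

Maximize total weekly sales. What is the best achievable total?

Density check — protein crunch 19.95, seed granola 19.64, quinoa pops 14.37, bran flakes 14.34 are the best per cm.
Taking the top-ratio products first gives quinoa pops + seed granola + protein crunch for 1361 (77 cm).
Dropping seed granola frees 25 cm; slotting in bran flakes (35 cm) lifts the total to 1372 at 87 cm.

1372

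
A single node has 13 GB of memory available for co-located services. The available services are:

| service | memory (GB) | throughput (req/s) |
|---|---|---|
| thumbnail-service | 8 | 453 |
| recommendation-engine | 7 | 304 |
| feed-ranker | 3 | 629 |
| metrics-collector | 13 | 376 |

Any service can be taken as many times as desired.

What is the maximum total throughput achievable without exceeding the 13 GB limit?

By throughput per GB: feed-ranker 209.67, thumbnail-service 56.62, recommendation-engine 43.43, metrics-collector 28.92 lead.
Best packing: 4×feed-ranker — 12 GB, 2516 total.

2516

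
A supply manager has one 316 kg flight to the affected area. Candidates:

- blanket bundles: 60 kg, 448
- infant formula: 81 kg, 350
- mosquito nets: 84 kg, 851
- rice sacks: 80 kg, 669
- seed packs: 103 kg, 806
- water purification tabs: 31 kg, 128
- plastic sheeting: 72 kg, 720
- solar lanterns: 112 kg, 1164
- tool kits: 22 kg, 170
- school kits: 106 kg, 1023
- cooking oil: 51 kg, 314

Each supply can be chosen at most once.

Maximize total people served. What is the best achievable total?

3077

The ratio heuristic lands on mosquito nets + plastic sheeting + solar lanterns + tool kits (2905) but leaves 26 kg idle.
Replace mosquito nets with school kits: the trade gains 172 net, giving 3077 at 312 kg.
Every other selection either busts 316 kg or fails to beat 3077.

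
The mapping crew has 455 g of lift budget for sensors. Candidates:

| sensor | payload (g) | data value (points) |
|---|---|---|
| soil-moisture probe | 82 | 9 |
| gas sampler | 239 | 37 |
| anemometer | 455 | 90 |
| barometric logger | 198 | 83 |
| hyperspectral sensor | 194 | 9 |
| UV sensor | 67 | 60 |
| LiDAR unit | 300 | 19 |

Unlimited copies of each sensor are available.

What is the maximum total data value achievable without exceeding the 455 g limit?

360

Best packing: 6×UV sensor — 402 g, 360 total.
The spare 53 g is too small for any remaining sensor, and no exchange beats 360.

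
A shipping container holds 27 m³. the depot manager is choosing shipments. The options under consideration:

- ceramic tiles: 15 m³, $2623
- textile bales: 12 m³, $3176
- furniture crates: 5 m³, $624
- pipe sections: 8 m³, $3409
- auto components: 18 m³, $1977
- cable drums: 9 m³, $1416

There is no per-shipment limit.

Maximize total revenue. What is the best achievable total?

10227

Density check — pipe sections 426.12, textile bales 264.67, ceramic tiles 174.87, cable drums 157.33 are the best per m³.
Best packing: 3×pipe sections — 24 m³, 10227 total.
Nothing else within 27 m³ beats 10227.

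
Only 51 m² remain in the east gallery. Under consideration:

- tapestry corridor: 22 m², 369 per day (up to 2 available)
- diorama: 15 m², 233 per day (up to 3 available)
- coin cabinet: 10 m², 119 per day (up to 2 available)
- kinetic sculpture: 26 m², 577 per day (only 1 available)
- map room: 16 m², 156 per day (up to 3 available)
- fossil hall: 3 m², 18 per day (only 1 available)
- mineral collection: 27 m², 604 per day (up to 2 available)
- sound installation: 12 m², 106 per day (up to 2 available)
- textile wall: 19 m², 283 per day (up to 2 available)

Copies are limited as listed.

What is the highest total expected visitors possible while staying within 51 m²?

973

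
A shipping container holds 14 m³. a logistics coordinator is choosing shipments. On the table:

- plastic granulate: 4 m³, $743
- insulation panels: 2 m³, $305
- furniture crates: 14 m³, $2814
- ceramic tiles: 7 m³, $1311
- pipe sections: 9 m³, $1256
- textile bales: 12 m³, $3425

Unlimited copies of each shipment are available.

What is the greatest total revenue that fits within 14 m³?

3730

The ratio ordering already packs tightly: insulation panels + textile bales, 14 m³, 3730.
Nothing else within 14 m³ beats 3730.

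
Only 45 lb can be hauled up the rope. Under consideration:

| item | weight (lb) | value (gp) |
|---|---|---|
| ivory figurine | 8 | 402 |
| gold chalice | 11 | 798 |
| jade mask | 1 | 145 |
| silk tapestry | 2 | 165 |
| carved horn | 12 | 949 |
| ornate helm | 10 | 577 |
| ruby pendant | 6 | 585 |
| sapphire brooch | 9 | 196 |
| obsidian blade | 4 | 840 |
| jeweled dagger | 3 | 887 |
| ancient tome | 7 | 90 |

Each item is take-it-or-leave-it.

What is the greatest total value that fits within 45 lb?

4606

Taking the top-ratio items first gives gold chalice + jade mask + silk tapestry + carved horn + ruby pendant + obsidian blade + jeweled dagger for 4369 (39 lb).
The 2 lb tied up in silk tapestry is better spent on ivory figurine — total rises to 4606 (45 lb).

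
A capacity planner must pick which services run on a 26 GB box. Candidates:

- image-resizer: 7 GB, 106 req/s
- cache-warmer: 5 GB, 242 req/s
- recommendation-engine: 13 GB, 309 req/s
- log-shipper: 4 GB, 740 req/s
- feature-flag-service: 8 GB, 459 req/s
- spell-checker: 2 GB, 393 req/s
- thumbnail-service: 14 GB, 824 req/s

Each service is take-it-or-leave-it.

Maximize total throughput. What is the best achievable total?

Density check — spell-checker 196.50, log-shipper 185.00, thumbnail-service 58.86 are the best per GB.
Cache-warmer + log-shipper + spell-checker + thumbnail-service uses 25 of the 26 GB and totals 2199.
Next best is log-shipper + feature-flag-service + thumbnail-service at 2023 (26 GB) — short by 176.

2199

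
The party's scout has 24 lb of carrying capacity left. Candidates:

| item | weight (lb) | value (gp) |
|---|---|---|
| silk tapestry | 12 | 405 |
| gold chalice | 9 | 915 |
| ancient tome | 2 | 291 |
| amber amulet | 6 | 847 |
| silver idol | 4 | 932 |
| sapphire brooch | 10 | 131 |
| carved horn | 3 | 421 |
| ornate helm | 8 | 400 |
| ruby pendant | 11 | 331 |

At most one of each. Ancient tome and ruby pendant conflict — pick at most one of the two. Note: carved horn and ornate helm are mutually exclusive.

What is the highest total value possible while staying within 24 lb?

3406

By value per lb: silver idol 233.00, ancient tome 145.50, amber amulet 141.17, carved horn 140.33 lead.
Best packing: gold chalice + ancient tome + amber amulet + silver idol + carved horn — 24 lb, 3406 total.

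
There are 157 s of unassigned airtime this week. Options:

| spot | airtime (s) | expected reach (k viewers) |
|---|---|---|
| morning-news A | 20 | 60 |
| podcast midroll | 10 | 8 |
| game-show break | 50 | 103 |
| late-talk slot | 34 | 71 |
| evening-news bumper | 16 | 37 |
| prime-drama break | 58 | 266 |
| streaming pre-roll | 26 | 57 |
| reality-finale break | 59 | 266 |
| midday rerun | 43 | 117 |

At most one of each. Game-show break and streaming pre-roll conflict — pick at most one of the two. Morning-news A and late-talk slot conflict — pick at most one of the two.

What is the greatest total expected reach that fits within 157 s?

629

By expected reach per s: prime-drama break 4.59, reality-finale break 4.51, morning-news A 3.00, midday rerun 2.72 lead.
The ratio ordering already packs tightly: morning-news A + evening-news bumper + prime-drama break + reality-finale break, 153 s, 629.
Next best is late-talk slot + prime-drama break + reality-finale break at 603 (151 s) — short by 26.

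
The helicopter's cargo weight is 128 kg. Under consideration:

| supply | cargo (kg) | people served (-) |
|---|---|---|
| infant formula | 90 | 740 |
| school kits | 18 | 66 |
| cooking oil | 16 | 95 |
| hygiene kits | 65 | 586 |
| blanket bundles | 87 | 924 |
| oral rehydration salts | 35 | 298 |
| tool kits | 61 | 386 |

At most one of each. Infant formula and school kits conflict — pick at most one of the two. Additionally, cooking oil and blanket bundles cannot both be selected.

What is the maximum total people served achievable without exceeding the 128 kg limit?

Ranking by ratio (people served/kg): blanket bundles 10.62, hygiene kits 9.02, oral rehydration salts 8.51, infant formula 8.22.
Blanket bundles + oral rehydration salts uses 122 of the 128 kg and totals 1222.
An exhaustive check of the 128 subsets confirms 1222.

1222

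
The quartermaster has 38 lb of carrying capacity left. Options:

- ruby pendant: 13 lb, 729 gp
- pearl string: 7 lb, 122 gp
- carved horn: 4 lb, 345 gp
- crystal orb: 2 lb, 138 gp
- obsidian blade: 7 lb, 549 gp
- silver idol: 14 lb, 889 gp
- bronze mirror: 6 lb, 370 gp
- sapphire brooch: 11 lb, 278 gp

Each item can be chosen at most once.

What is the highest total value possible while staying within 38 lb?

2512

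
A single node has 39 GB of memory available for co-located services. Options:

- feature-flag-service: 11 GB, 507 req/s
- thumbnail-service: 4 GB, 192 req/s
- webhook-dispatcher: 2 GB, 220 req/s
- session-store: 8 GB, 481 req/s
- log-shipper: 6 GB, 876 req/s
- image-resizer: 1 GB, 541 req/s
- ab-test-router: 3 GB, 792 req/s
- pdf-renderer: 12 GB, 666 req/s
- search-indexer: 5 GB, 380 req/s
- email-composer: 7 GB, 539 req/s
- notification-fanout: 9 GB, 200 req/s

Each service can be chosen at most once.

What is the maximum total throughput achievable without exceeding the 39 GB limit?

4115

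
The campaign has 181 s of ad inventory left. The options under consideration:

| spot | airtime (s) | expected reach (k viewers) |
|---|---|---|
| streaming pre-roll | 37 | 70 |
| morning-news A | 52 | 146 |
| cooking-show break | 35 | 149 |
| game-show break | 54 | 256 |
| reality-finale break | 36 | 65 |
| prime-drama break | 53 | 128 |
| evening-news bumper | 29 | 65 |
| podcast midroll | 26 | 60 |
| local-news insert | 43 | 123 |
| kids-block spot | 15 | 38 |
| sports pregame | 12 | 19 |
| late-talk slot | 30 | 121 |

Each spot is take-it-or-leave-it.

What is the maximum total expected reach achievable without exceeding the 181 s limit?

687

Density check — game-show break 4.74, cooking-show break 4.26, late-talk slot 4.03 are the best per s.
Cooking-show break + game-show break + local-news insert + kids-block spot + late-talk slot uses 177 of the 181 s and totals 687.
No other feasible combination exceeds 687.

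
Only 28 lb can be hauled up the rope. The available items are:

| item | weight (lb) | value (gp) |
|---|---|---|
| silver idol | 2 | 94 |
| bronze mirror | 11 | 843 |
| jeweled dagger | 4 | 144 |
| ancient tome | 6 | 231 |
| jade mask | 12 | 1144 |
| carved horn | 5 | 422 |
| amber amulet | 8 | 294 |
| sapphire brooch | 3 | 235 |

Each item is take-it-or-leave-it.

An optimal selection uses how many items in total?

Best achievable value is 2409.
For example bronze mirror + jade mask + carved horn achieves it, using 28 lb.
All optima have 3 items.

3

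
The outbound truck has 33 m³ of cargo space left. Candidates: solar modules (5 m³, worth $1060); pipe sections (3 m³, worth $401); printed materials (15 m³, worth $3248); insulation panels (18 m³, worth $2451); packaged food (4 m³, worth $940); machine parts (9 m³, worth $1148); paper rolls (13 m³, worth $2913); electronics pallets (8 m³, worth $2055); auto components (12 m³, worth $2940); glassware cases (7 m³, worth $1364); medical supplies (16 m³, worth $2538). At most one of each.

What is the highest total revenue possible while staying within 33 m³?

7908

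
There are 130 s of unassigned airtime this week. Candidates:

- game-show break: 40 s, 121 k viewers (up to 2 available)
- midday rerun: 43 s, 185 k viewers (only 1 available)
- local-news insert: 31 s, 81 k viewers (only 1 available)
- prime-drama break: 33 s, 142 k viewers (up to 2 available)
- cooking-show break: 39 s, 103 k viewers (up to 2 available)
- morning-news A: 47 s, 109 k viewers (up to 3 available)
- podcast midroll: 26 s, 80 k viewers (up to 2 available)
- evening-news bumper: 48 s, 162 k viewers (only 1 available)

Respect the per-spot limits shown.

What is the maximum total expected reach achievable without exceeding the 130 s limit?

Ranking by ratio (expected reach/s): prime-drama break 4.30, midday rerun 4.30, evening-news bumper 3.38, podcast midroll 3.08.
A density-first pass picks midday rerun + 2×prime-drama break — 469 at 109 s.
The 33 s tied up in prime-drama break is better spent on evening-news bumper — total rises to 489 (124 s).

489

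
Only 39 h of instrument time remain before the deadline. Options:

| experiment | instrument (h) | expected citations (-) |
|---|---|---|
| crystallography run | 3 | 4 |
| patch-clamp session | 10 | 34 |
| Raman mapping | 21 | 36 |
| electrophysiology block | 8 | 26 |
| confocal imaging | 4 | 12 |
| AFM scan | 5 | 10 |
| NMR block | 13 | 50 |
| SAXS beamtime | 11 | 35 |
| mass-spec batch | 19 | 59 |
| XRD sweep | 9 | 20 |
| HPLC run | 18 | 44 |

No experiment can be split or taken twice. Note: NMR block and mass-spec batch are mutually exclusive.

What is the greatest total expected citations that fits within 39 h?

131

The ratio heuristic lands on crystallography run + patch-clamp session + electrophysiology block + confocal imaging + NMR block (126) but leaves 1 h idle.
Replace crystallography run and electrophysiology block with SAXS beamtime: the trade gains 5 net, giving 131 at 38 h.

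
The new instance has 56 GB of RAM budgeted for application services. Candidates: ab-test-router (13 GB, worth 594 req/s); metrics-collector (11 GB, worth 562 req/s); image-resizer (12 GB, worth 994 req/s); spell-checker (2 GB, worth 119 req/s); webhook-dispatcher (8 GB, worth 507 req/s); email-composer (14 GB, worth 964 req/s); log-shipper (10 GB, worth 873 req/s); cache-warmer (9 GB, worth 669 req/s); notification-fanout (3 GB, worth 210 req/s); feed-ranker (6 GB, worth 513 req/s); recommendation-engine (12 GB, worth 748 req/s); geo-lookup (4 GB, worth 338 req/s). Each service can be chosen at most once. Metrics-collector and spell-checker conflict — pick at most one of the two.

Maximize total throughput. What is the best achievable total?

4351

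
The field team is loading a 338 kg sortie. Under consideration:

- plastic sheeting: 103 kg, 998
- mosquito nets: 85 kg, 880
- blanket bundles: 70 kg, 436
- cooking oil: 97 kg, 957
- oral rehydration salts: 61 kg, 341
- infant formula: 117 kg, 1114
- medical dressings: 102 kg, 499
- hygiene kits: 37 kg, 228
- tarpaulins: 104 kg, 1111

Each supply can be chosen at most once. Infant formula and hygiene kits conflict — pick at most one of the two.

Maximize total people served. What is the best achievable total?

Filling by ratio: mosquito nets + cooking oil + hygiene kits + tarpaulins for 3176, with 15 kg left unused.
A better packing is plastic sheeting + infant formula + tarpaulins: 324 kg, total 3223.

3223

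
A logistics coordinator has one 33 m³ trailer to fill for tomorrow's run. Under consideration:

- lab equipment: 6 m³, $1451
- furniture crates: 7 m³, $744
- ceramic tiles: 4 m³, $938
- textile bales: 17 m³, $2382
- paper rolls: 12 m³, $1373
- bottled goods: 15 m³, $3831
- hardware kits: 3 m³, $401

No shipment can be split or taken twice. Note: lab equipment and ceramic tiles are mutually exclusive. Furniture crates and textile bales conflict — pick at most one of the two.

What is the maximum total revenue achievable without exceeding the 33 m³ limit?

6655

By revenue per m³: bottled goods 255.40, lab equipment 241.83, ceramic tiles 234.50 lead.
Best packing: lab equipment + paper rolls + bottled goods — 33 m³, 6655 total.
Runner-up lab equipment + furniture crates + bottled goods + hardware kits tops out at 6427.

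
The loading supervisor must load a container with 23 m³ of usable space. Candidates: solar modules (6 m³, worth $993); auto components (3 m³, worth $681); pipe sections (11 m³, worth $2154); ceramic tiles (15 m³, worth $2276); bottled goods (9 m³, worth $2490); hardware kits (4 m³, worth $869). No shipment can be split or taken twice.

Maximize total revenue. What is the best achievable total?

5325

Density check — bottled goods 276.67, auto components 227.00, hardware kits 217.25, pipe sections 195.82 are the best per m³.
A density-first pass picks solar modules + auto components + bottled goods + hardware kits — 5033 at 22 m³.
Dropping solar modules and hardware kits frees 10 m³; slotting in pipe sections (11 m³) lifts the total to 5325 at 23 m³.
Every other selection either busts 23 m³ or fails to beat 5325.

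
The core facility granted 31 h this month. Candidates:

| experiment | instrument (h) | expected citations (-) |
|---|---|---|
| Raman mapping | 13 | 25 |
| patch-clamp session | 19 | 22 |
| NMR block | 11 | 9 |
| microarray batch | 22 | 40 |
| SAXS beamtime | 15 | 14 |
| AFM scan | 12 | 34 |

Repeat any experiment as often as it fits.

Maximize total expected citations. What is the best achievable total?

Taking 2×AFM scan: 24 h used, 68 in expected citations.
Every other selection either busts 31 h or fails to beat 68.

68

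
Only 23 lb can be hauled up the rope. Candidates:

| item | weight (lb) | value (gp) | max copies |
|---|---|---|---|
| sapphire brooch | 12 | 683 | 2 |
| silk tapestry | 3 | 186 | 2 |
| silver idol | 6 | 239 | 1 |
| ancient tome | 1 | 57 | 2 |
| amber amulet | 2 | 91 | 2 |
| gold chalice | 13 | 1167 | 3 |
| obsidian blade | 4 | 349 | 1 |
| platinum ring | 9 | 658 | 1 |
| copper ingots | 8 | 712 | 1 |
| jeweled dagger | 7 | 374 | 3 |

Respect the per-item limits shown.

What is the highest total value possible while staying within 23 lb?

1993

The ratio ordering already packs tightly: 2×ancient tome + gold chalice + copper ingots, 23 lb, 1993.
Nothing else within 23 lb beats 1993.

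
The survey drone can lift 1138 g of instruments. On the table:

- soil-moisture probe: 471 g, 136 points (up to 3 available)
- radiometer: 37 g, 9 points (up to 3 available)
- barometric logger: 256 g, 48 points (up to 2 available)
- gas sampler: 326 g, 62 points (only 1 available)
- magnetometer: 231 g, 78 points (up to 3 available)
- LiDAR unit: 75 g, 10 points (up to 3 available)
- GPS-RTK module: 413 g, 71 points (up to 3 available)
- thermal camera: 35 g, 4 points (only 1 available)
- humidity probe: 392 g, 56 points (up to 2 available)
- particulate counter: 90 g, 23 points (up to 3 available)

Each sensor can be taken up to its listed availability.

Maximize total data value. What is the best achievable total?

Filling by ratio: 3×radiometer + 3×magnetometer + thermal camera + 3×particulate counter for 334, with 29 g left unused.
Dropping magnetometer and thermal camera and 2×particulate counter frees 446 g; slotting in soil-moisture probe (471 g) lifts the total to 342 at 1134 g.
That's the maximum — no swap from here does better than 342.

342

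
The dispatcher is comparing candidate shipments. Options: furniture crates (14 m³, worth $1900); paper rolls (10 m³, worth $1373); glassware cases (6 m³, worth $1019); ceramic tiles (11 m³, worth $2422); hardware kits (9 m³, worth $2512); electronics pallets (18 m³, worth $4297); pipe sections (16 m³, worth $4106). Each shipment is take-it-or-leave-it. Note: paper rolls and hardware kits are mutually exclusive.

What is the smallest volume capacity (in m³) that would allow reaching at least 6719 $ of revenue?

Need the lightest bundle worth ≥ 6719.
hardware kits + electronics pallets: 6809 revenue at 27 m³.
Any bundle with less than 27 m³ falls short of 6719.

27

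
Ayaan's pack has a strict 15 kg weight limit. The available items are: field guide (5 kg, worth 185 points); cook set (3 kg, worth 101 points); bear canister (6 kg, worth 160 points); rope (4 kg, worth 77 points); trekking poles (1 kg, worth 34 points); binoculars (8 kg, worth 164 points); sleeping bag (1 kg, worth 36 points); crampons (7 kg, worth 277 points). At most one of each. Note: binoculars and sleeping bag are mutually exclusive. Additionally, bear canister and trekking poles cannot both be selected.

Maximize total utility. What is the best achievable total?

The ratio heuristic lands on field guide + trekking poles + sleeping bag + crampons (532) but leaves 1 kg idle.
The 2 kg tied up in trekking poles and sleeping bag is better spent on cook set — total rises to 563 (15 kg).
An exhaustive check of the 256 subsets confirms 563.

563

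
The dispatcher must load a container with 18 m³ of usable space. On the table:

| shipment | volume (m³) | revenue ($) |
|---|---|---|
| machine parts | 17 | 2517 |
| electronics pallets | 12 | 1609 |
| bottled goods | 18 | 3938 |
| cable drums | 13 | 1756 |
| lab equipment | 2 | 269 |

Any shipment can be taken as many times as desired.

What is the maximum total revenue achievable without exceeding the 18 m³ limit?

Ranking by ratio (revenue/m³): bottled goods 218.78, machine parts 148.06, cable drums 135.08, lab equipment 134.50.
Best packing: bottled goods — 18 m³, 3938 total.

3938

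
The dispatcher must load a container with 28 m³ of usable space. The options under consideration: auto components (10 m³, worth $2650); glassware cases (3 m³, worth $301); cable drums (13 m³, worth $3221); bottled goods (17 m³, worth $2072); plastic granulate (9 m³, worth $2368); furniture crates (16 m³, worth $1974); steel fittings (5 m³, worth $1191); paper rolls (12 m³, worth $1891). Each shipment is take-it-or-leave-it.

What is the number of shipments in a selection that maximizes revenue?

3

Optimal total is 7062.
One optimal bundle: auto components + cable drums + steel fittings (28 m³).
All optima have 3 shipments.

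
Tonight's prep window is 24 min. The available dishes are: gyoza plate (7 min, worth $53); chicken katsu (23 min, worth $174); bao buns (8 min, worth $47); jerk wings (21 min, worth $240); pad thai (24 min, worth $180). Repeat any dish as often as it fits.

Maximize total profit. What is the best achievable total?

240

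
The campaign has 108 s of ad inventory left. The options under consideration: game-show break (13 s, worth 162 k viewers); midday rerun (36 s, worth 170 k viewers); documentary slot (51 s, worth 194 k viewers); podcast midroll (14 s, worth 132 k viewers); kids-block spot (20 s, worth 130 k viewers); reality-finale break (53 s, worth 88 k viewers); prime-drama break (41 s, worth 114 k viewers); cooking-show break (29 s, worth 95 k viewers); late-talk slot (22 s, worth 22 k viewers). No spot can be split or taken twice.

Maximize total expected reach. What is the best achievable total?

Filling by ratio: game-show break + midday rerun + podcast midroll + kids-block spot + late-talk slot for 616, with 3 s left unused.
The 58 s tied up in midday rerun and late-talk slot is better spent on documentary slot — total rises to 618 (98 s).
The closest alternative, game-show break + midday rerun + podcast midroll + kids-block spot + late-talk slot, reaches only 616.

618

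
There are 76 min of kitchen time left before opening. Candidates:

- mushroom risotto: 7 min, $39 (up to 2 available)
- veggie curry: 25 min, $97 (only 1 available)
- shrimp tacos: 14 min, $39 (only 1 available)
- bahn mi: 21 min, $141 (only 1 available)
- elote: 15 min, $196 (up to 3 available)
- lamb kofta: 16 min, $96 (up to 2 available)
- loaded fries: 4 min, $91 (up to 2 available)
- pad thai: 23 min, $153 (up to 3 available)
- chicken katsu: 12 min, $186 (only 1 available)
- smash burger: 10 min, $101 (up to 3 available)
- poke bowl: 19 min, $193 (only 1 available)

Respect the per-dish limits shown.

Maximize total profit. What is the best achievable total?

Density check — loaded fries 22.75, chicken katsu 15.50, elote 13.07 are the best per min.
Best packing: 3×elote + 2×loaded fries + chicken katsu + smash burger — 75 min, 1057 total.
Nothing else within 76 min beats 1057.

1057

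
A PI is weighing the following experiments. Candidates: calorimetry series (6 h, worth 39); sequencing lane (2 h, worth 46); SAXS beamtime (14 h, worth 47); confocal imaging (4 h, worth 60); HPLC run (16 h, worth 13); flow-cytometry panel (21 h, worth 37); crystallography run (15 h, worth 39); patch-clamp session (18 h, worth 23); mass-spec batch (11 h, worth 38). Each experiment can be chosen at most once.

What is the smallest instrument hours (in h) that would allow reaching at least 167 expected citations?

23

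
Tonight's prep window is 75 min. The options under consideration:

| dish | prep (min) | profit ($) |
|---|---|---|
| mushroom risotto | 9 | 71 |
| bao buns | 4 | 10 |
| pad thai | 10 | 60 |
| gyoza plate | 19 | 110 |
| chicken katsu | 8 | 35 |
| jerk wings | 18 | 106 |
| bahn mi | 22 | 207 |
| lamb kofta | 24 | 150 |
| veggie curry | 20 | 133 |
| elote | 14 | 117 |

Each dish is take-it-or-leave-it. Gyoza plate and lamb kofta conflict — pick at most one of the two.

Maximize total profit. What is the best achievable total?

588

The ratio ordering already packs tightly: mushroom risotto + pad thai + bahn mi + veggie curry + elote, 75 min, 588.
That's the maximum — no feasible swap from here does better than 588.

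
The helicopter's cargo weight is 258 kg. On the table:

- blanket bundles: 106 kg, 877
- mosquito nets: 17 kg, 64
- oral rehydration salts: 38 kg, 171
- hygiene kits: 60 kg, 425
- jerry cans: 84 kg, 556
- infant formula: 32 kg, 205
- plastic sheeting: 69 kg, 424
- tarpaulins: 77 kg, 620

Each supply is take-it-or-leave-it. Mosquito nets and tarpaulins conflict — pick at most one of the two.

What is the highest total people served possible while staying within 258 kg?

Taking blanket bundles + hygiene kits + tarpaulins: 243 kg used, 1922 in people served.
Nothing else feasible within 258 kg beats 1922.

1922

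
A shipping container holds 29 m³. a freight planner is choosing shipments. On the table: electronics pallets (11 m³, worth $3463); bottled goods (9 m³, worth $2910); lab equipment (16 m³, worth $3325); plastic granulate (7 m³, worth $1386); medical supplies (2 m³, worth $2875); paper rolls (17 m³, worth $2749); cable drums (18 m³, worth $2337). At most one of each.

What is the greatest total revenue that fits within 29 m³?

Electronics pallets + bottled goods + plastic granulate + medical supplies uses 29 of the 29 m³ and totals 10634.
That's the maximum — no swap from here does better than 10634.

10634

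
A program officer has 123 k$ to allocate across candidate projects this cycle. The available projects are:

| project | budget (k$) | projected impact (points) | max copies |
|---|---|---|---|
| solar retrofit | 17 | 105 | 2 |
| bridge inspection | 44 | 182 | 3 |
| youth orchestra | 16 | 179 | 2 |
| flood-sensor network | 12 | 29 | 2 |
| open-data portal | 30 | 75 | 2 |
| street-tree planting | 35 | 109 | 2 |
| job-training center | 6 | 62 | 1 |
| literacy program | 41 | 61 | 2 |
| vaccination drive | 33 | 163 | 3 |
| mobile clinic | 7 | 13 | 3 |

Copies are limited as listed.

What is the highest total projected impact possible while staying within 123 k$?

Density check — youth orchestra 11.19, job-training center 10.33, solar retrofit 6.18, vaccination drive 4.94 are the best per k$.
A density-first pass picks 2×solar retrofit + 2×youth orchestra + flood-sensor network + job-training center + vaccination drive — 822 at 117 k$.
The 29 k$ tied up in solar retrofit and flood-sensor network is better spent on vaccination drive — total rises to 851 (121 k$).
The spare 2 k$ is too small for any remaining project, and no exchange beats 851.

851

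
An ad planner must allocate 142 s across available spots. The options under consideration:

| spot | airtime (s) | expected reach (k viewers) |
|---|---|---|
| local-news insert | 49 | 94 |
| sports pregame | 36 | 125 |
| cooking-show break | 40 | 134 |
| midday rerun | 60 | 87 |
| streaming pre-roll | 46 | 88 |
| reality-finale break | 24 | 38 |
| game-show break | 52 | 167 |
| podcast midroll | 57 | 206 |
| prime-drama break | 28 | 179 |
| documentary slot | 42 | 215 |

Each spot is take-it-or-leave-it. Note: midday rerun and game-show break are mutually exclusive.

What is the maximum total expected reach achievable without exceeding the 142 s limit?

600

Ranking by ratio (expected reach/s): prime-drama break 6.39, documentary slot 5.12, podcast midroll 3.61.
Best packing: podcast midroll + prime-drama break + documentary slot — 127 s, 600 total.
That's the maximum — no feasible swap from here does better than 600.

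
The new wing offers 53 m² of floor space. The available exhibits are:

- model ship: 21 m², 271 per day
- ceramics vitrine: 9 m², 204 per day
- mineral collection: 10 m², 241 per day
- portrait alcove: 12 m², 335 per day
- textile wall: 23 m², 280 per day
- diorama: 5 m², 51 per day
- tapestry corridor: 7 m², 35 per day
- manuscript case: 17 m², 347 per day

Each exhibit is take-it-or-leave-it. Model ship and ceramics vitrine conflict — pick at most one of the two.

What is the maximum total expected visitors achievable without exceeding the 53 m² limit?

Best packing: ceramics vitrine + mineral collection + portrait alcove + diorama + manuscript case — 53 m², 1178 total.
Runner-up ceramics vitrine + mineral collection + portrait alcove + manuscript case tops out at 1127.

1178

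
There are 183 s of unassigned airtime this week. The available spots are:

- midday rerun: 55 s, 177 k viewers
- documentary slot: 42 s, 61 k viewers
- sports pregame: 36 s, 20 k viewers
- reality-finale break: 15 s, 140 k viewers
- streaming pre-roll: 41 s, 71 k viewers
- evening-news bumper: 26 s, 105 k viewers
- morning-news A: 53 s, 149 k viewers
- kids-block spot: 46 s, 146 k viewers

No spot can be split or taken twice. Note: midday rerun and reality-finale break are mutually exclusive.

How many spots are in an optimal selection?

5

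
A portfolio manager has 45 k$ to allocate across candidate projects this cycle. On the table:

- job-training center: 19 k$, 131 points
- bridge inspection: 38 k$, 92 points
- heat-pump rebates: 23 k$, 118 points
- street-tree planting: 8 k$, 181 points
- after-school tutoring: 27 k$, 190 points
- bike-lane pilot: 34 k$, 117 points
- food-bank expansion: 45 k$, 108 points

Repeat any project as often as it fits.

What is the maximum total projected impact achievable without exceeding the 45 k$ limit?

Ranking by ratio (projected impact/k$): street-tree planting 22.62, after-school tutoring 7.04, job-training center 6.89.
5×street-tree planting uses 40 of the 45 k$ and totals 905.
That's the maximum — no swap from here does better than 905.

905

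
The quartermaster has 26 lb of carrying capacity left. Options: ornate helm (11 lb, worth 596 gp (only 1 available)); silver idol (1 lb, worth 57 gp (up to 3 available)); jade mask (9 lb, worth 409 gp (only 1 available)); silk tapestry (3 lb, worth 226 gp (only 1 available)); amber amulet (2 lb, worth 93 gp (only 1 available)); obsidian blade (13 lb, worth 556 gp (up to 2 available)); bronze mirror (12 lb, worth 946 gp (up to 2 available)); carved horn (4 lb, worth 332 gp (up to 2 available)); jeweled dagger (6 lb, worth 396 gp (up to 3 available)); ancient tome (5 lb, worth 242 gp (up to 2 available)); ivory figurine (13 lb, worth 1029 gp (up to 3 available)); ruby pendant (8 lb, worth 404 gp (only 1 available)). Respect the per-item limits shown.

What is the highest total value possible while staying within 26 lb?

2058

A density-first pass picks 2×silver idol + silk tapestry + 2×carved horn + ivory figurine — 2033 at 26 lb.
Dropping 2×silver idol and silk tapestry and 2×carved horn frees 13 lb; slotting in ivory figurine (13 lb) lifts the total to 2058 at 26 lb.
No other feasible combination exceeds 2058.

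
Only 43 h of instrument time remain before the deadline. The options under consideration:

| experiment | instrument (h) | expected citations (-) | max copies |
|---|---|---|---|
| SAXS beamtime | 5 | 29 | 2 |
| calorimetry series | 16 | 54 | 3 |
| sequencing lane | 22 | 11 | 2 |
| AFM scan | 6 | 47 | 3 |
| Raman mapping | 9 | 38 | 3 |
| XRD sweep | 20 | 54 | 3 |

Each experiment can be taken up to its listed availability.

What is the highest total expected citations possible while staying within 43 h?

246

A density-first pass picks 2×SAXS beamtime + 3×AFM scan + Raman mapping — 237 at 37 h.
Dropping SAXS beamtime frees 5 h; slotting in Raman mapping (9 h) lifts the total to 246 at 41 h.
That's the maximum — no swap from here does better than 246.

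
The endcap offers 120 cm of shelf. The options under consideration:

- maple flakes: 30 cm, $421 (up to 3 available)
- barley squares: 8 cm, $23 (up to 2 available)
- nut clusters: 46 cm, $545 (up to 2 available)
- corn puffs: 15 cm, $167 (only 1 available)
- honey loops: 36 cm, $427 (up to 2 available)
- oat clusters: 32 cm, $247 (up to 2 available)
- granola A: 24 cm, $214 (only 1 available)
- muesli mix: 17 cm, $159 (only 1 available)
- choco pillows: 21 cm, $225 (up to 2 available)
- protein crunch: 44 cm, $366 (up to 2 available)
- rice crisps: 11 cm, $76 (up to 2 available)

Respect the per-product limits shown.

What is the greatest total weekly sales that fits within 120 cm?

1511

Greedy by ratio would take 3×maple flakes + corn puffs + rice crisps: 116 cm used, total 1506.
The 26 cm tied up in corn puffs and rice crisps is better spent on barley squares + choco pillows — total rises to 1511 (119 cm).
Nothing else within 120 cm beats 1511.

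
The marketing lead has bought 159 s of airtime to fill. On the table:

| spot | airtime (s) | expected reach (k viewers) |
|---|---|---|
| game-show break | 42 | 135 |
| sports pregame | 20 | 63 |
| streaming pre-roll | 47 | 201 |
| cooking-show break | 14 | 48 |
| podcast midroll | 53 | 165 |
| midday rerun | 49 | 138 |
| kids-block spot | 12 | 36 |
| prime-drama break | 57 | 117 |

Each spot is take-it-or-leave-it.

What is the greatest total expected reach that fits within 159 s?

549

The ratio heuristic lands on game-show break + sports pregame + streaming pre-roll + cooking-show break + kids-block spot (483) but leaves 24 s idle.
The 32 s tied up in sports pregame and kids-block spot is better spent on podcast midroll — total rises to 549 (156 s).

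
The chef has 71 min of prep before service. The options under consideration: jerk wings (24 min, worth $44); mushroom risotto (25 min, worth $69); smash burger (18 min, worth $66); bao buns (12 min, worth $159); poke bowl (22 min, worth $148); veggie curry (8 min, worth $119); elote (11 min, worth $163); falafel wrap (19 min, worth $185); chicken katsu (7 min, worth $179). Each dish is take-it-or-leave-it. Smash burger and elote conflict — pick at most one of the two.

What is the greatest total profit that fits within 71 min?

834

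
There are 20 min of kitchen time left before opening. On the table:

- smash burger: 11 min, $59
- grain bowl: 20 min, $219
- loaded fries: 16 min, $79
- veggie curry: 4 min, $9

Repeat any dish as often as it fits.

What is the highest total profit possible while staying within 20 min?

219

Grain bowl uses 20 of the 20 min and totals 219.
No other feasible combination exceeds 219.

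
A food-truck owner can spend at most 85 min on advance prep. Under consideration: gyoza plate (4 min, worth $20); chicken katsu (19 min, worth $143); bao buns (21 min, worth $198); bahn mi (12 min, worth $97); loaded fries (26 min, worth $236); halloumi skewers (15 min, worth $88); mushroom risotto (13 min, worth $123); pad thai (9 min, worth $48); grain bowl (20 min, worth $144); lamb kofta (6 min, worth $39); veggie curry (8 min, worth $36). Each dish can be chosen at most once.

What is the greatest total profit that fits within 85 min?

Taking the top-ratio dishes first gives gyoza plate + bao buns + bahn mi + loaded fries + mushroom risotto + lamb kofta for 713 (82 min).
The 16 min tied up in gyoza plate and bahn mi is better spent on chicken katsu — total rises to 739 (85 min).
Next best is gyoza plate + bao buns + bahn mi + loaded fries + mushroom risotto + pad thai at 722 (85 min) — short by 17.

739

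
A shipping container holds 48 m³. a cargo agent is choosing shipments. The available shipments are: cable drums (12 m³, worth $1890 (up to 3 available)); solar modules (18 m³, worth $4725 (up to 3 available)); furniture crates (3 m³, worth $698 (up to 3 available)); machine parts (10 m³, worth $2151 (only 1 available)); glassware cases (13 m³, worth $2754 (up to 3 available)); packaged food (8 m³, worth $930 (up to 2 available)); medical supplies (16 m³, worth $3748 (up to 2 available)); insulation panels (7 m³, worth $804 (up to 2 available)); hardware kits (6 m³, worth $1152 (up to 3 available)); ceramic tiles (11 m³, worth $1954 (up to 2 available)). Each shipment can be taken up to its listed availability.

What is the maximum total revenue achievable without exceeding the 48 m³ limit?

11998

Greedy by ratio would take 2×solar modules + 3×furniture crates: 45 m³ used, total 11544.
Dropping furniture crates frees 3 m³; slotting in hardware kits (6 m³) lifts the total to 11998 at 48 m³.
Every other selection either busts 48 m³ or exceeds an availability limit or fails to beat 11998.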